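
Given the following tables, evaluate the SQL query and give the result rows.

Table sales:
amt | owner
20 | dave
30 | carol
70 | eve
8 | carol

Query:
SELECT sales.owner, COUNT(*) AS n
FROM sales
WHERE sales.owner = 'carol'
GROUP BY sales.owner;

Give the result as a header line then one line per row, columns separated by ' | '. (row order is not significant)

== RESULT ==
sales.owner | n
carol | 2

Derivation:
After WHERE (2 rows):
sales.amt | sales.owner
30 | carol
8 | carol
After GROUP BY (1 rows):
sales.owner | n
carol | 2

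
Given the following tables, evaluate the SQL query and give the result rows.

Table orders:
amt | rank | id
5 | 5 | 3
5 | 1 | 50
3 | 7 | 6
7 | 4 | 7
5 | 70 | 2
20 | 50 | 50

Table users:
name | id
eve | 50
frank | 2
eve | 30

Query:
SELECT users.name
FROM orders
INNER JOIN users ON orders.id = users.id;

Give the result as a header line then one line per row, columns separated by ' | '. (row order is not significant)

== RESULT ==
users.name
eve
frank
eve

Derivation:
After JOIN users (3 rows):
orders.amt | orders.rank | orders.id | users.name | users.id
5 | 1 | 50 | eve | 50
5 | 70 | 2 | frank | 2
20 | 50 | 50 | eve | 50
After SELECT (3 rows):
users.name
eve
frank
eve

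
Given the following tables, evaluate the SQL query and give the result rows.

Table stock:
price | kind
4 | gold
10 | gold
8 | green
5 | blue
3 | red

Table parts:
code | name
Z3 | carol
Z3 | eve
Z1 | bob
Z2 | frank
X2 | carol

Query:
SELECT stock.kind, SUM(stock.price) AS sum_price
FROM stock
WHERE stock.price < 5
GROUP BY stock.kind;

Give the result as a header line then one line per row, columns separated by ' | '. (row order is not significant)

== RESULT ==
stock.kind | sum_price
gold | 4
red | 3

Derivation:
After WHERE (2 rows):
stock.price | stock.kind
4 | gold
3 | red
After GROUP BY (2 rows):
stock.kind | sum_price
gold | 4
red | 3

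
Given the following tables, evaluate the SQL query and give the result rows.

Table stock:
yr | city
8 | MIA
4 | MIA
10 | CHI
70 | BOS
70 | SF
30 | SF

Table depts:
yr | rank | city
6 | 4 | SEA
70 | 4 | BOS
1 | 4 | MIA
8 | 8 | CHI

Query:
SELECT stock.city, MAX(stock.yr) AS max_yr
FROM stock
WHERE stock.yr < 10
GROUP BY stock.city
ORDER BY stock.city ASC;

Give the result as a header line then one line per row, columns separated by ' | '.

== RESULT ==
stock.city | max_yr
MIA | 8

Derivation:
After WHERE (2 rows):
stock.yr | stock.city
8 | MIA
4 | MIA
After GROUP BY (1 rows):
stock.city | max_yr
MIA | 8
After ORDER BY (1 rows):
stock.city | max_yr
MIA | 8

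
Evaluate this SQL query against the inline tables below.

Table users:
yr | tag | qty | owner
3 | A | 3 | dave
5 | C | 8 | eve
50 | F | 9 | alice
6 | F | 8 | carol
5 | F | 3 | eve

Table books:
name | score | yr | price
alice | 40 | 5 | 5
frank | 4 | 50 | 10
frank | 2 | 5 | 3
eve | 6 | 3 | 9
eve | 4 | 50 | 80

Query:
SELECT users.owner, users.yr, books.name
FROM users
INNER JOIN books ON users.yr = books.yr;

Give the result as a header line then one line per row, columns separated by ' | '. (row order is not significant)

== RESULT ==
users.owner | users.yr | books.name
dave | 3 | eve
eve | 5 | alice
eve | 5 | frank
alice | 50 | frank
alice | 50 | eve
eve | 5 | alice
eve | 5 | frank

Derivation:
After JOIN books (7 rows):
users.yr | users.tag | users.qty | users.owner | books.name | books.score | books.yr | books.price
3 | A | 3 | dave | eve | 6 | 3 | 9
5 | C | 8 | eve | alice | 40 | 5 | 5
5 | C | 8 | eve | frank | 2 | 5 | 3
50 | F | 9 | alice | frank | 4 | 50 | 10
50 | F | 9 | alice | eve | 4 | 50 | 80
5 | F | 3 | eve | alice | 40 | 5 | 5
5 | F | 3 | eve | frank | 2 | 5 | 3
After SELECT (7 rows):
users.owner | users.yr | books.name
dave | 3 | eve
eve | 5 | alice
eve | 5 | frank
alice | 50 | frank
alice | 50 | eve
eve | 5 | alice
eve | 5 | frank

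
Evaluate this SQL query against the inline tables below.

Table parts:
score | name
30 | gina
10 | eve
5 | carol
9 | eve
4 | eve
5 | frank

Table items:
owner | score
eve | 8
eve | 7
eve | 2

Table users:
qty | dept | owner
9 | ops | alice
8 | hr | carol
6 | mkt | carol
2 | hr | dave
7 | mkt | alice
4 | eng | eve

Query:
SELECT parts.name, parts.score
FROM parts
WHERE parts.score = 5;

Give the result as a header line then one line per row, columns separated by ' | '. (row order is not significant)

== RESULT ==
parts.name | parts.score
carol | 5
frank | 5

Derivation:
After WHERE (2 rows):
parts.score | parts.name
5 | carol
5 | frank
After SELECT (2 rows):
parts.name | parts.score
carol | 5
frank | 5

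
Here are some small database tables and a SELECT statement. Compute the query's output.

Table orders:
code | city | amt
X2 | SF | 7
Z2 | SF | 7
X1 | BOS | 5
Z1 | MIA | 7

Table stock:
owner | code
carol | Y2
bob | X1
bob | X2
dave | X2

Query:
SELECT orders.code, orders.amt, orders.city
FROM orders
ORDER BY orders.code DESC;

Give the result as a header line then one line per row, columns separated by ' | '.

== RESULT ==
orders.code | orders.amt | orders.city
Z2 | 7 | SF
Z1 | 7 | MIA
X2 | 7 | SF
X1 | 5 | BOS

Derivation:
After SELECT (4 rows):
orders.code | orders.amt | orders.city
X2 | 7 | SF
Z2 | 7 | SF
X1 | 5 | BOS
Z1 | 7 | MIA
After ORDER BY (4 rows):
orders.code | orders.amt | orders.city
Z2 | 7 | SF
Z1 | 7 | MIA
X2 | 7 | SF
X1 | 5 | BOS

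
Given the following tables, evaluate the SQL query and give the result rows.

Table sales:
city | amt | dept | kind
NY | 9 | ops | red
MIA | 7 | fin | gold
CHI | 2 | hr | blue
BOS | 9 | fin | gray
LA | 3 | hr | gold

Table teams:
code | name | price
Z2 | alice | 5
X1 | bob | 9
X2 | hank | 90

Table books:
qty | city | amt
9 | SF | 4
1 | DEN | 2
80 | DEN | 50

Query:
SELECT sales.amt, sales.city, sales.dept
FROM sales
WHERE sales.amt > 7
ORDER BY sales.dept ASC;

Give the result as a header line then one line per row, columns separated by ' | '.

== RESULT ==
sales.amt | sales.city | sales.dept
9 | BOS | fin
9 | NY | ops

Derivation:
After WHERE (2 rows):
sales.city | sales.amt | sales.dept | sales.kind
NY | 9 | ops | red
BOS | 9 | fin | gray
After SELECT (2 rows):
sales.amt | sales.city | sales.dept
9 | NY | ops
9 | BOS | fin
After ORDER BY (2 rows):
sales.amt | sales.city | sales.dept
9 | BOS | fin
9 | NY | ops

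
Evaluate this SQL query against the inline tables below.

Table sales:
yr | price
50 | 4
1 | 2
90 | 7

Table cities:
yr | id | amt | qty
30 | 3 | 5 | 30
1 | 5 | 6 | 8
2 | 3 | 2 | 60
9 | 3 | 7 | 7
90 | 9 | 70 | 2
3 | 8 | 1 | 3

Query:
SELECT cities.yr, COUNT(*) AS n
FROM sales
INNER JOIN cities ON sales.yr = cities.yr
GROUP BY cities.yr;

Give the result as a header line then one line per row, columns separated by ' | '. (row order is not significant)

== RESULT ==
cities.yr | n
1 | 1
90 | 1

Derivation:
After JOIN cities (2 rows):
sales.yr | sales.price | cities.yr | cities.id | cities.amt | cities.qty
1 | 2 | 1 | 5 | 6 | 8
90 | 7 | 90 | 9 | 70 | 2
After GROUP BY (2 rows):
cities.yr | n
1 | 1
90 | 1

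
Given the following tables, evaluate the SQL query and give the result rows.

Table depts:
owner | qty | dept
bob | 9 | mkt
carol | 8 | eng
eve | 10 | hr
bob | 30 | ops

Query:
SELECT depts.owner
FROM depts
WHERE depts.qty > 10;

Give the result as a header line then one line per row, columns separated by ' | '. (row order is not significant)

After WHERE (1 rows):
depts.owner | depts.qty | depts.dept
bob | 30 | ops
After SELECT (1 rows):
depts.owner
bob

== RESULT ==
depts.owner
bob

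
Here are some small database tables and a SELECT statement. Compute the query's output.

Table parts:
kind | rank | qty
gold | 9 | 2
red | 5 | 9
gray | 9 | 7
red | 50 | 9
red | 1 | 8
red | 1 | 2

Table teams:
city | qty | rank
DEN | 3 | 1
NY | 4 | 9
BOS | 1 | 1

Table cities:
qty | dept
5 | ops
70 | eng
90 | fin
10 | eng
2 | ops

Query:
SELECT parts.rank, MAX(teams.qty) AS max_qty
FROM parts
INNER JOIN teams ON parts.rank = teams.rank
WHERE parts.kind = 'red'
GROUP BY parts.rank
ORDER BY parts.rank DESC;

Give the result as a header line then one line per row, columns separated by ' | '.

After JOIN teams (6 rows):
parts.kind | parts.rank | parts.qty | teams.city | teams.qty | teams.rank
gold | 9 | 2 | NY | 4 | 9
gray | 9 | 7 | NY | 4 | 9
red | 1 | 8 | DEN | 3 | 1
red | 1 | 8 | BOS | 1 | 1
red | 1 | 2 | DEN | 3 | 1
red | 1 | 2 | BOS | 1 | 1
After WHERE (4 rows):
parts.kind | parts.rank | parts.qty | teams.city | teams.qty | teams.rank
red | 1 | 8 | DEN | 3 | 1
red | 1 | 8 | BOS | 1 | 1
red | 1 | 2 | DEN | 3 | 1
red | 1 | 2 | BOS | 1 | 1
After GROUP BY (1 rows):
parts.rank | max_qty
1 | 3
After ORDER BY (1 rows):
parts.rank | max_qty
1 | 3

== RESULT ==
parts.rank | max_qty
1 | 3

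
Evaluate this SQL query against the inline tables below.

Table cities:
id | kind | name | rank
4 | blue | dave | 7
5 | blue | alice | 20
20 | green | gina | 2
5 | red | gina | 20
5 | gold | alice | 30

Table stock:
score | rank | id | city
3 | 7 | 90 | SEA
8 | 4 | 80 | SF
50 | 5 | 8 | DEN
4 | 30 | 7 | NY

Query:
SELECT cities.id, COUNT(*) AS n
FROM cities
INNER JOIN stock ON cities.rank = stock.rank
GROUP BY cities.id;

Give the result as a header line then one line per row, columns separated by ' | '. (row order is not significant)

== RESULT ==
cities.id | n
4 | 1
5 | 1

Derivation:
After JOIN stock (2 rows):
cities.id | cities.kind | cities.name | cities.rank | stock.score | stock.rank | stock.id | stock.city
4 | blue | dave | 7 | 3 | 7 | 90 | SEA
5 | gold | alice | 30 | 4 | 30 | 7 | NY
After GROUP BY (2 rows):
cities.id | n
4 | 1
5 | 1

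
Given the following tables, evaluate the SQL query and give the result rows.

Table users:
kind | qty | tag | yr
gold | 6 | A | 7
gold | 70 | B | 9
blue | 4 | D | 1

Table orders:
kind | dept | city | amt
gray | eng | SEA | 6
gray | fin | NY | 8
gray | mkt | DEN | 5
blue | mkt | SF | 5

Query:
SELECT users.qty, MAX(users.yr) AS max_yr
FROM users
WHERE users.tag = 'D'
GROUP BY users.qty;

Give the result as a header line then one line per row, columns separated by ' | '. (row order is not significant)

== RESULT ==
users.qty | max_yr
4 | 1

Derivation:
After WHERE (1 rows):
users.kind | users.qty | users.tag | users.yr
blue | 4 | D | 1
After GROUP BY (1 rows):
users.qty | max_yr
4 | 1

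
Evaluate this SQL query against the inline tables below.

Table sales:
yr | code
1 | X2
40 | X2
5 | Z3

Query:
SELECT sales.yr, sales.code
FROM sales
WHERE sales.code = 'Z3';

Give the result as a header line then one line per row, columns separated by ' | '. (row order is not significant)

== RESULT ==
sales.yr | sales.code
5 | Z3

Derivation:
After WHERE (1 rows):
sales.yr | sales.code
5 | Z3
After SELECT (1 rows):
sales.yr | sales.code
5 | Z3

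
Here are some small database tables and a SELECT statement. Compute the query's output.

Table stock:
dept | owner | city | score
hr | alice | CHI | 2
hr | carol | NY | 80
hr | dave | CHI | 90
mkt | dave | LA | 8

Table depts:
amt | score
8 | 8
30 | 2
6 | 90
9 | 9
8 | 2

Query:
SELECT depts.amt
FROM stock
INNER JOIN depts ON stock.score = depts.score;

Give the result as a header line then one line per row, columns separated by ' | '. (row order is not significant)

After JOIN depts (4 rows):
stock.dept | stock.owner | stock.city | stock.score | depts.amt | depts.score
hr | alice | CHI | 2 | 30 | 2
hr | alice | CHI | 2 | 8 | 2
hr | dave | CHI | 90 | 6 | 90
mkt | dave | LA | 8 | 8 | 8
After SELECT (4 rows):
depts.amt
30
8
6
8

== RESULT ==
depts.amt
30
8
6
8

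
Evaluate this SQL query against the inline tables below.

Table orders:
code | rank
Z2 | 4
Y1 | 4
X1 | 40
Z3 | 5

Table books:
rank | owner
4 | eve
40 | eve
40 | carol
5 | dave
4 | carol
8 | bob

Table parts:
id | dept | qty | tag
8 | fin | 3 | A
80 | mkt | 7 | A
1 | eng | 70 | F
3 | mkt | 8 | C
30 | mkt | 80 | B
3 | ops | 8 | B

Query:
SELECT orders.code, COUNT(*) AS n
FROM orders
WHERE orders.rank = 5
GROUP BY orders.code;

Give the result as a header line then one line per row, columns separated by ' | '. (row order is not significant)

== RESULT ==
orders.code | n
Z3 | 1

Derivation:
After WHERE (1 rows):
orders.code | orders.rank
Z3 | 5
After GROUP BY (1 rows):
orders.code | n
Z3 | 1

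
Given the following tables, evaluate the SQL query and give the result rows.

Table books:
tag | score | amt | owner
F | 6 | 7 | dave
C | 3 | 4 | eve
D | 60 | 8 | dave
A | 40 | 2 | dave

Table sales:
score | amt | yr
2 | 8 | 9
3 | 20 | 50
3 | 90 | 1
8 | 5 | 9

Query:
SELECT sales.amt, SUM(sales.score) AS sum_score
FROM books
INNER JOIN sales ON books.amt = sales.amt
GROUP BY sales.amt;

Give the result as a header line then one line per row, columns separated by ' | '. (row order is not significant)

After JOIN sales (1 rows):
books.tag | books.score | books.amt | books.owner | sales.score | sales.amt | sales.yr
D | 60 | 8 | dave | 2 | 8 | 9
After GROUP BY (1 rows):
sales.amt | sum_score
8 | 2

== RESULT ==
sales.amt | sum_score
8 | 2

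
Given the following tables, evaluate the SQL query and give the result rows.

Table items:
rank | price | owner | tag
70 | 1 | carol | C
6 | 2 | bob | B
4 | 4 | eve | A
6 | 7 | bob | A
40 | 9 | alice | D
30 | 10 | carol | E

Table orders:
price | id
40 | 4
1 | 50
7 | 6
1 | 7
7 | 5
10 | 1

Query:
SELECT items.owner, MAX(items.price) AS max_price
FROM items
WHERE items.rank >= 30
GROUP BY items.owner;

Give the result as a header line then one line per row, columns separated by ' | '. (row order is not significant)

== RESULT ==
items.owner | max_price
carol | 10
alice | 9

Derivation:
After WHERE (3 rows):
items.rank | items.price | items.owner | items.tag
70 | 1 | carol | C
40 | 9 | alice | D
30 | 10 | carol | E
After GROUP BY (2 rows):
items.owner | max_price
carol | 10
alice | 9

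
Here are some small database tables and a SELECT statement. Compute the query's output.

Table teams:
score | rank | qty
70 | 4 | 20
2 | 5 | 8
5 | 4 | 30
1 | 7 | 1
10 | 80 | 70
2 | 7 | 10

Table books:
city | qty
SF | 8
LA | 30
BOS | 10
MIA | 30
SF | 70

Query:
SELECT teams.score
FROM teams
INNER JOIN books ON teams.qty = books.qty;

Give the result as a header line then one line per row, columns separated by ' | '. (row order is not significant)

After JOIN books (5 rows):
teams.score | teams.rank | teams.qty | books.city | books.qty
2 | 5 | 8 | SF | 8
5 | 4 | 30 | LA | 30
5 | 4 | 30 | MIA | 30
10 | 80 | 70 | SF | 70
2 | 7 | 10 | BOS | 10
After SELECT (5 rows):
teams.score
2
5
5
10
2

== RESULT ==
teams.score
2
5
5
10
2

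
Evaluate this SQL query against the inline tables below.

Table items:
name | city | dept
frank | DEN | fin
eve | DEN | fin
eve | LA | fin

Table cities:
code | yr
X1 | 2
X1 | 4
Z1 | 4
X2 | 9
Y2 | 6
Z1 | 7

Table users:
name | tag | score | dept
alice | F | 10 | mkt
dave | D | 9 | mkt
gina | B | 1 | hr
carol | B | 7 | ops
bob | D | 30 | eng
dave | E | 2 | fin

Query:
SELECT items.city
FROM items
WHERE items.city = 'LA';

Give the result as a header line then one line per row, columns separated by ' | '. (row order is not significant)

== RESULT ==
items.city
LA

Derivation:
After WHERE (1 rows):
items.name | items.city | items.dept
eve | LA | fin
After SELECT (1 rows):
items.city
LA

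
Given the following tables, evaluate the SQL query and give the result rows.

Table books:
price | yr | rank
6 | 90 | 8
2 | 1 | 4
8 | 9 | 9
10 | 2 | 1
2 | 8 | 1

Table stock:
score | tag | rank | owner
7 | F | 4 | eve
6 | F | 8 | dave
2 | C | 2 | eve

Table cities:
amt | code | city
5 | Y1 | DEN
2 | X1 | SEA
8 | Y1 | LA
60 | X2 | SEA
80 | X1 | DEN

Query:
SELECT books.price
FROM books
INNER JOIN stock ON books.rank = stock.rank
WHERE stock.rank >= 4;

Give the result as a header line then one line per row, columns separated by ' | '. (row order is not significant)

== RESULT ==
books.price
6
2

Derivation:
After JOIN stock (2 rows):
books.price | books.yr | books.rank | stock.score | stock.tag | stock.rank | stock.owner
6 | 90 | 8 | 6 | F | 8 | dave
2 | 1 | 4 | 7 | F | 4 | eve
After WHERE (2 rows):
books.price | books.yr | books.rank | stock.score | stock.tag | stock.rank | stock.owner
6 | 90 | 8 | 6 | F | 8 | dave
2 | 1 | 4 | 7 | F | 4 | eve
After SELECT (2 rows):
books.price
6
2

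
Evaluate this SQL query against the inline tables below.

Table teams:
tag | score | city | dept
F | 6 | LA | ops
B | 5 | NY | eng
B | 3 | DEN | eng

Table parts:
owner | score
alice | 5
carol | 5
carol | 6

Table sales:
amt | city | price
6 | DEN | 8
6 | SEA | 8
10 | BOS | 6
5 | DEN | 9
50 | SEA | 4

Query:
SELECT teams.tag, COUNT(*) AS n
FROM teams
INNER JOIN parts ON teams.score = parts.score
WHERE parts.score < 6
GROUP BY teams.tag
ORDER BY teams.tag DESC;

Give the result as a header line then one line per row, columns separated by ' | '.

After JOIN parts (3 rows):
teams.tag | teams.score | teams.city | teams.dept | parts.owner | parts.score
F | 6 | LA | ops | carol | 6
B | 5 | NY | eng | alice | 5
B | 5 | NY | eng | carol | 5
After WHERE (2 rows):
teams.tag | teams.score | teams.city | teams.dept | parts.owner | parts.score
B | 5 | NY | eng | alice | 5
B | 5 | NY | eng | carol | 5
After GROUP BY (1 rows):
teams.tag | n
B | 2
After ORDER BY (1 rows):
teams.tag | n
B | 2

== RESULT ==
teams.tag | n
B | 2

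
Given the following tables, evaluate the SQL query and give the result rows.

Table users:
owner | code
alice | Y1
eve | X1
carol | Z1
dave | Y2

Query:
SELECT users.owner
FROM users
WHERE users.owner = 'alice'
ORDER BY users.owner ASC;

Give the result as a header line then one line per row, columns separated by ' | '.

== RESULT ==
users.owner
alice

Derivation:
After WHERE (1 rows):
users.owner | users.code
alice | Y1
After SELECT (1 rows):
users.owner
alice
After ORDER BY (1 rows):
users.owner
alice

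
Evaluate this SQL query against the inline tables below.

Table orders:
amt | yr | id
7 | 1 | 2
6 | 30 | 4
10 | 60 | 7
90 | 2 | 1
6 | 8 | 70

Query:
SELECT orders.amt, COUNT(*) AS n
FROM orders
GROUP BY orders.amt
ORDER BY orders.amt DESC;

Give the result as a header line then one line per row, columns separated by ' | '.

After GROUP BY (4 rows):
orders.amt | n
7 | 1
6 | 2
10 | 1
90 | 1
After ORDER BY (4 rows):
orders.amt | n
90 | 1
10 | 1
7 | 1
6 | 2

== RESULT ==
orders.amt | n
90 | 1
10 | 1
7 | 1
6 | 2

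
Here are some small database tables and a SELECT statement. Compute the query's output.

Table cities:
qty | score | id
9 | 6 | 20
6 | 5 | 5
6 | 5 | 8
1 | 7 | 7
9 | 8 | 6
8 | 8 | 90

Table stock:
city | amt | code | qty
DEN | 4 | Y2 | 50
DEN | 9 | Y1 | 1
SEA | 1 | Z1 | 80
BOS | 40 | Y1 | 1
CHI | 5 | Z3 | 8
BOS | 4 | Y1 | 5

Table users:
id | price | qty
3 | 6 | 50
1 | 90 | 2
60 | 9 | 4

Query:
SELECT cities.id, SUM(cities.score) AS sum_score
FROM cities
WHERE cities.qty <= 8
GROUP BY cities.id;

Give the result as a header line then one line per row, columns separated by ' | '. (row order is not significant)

== RESULT ==
cities.id | sum_score
5 | 5
8 | 5
7 | 7
90 | 8

Derivation:
After WHERE (4 rows):
cities.qty | cities.score | cities.id
6 | 5 | 5
6 | 5 | 8
1 | 7 | 7
8 | 8 | 90
After GROUP BY (4 rows):
cities.id | sum_score
5 | 5
8 | 5
7 | 7
90 | 8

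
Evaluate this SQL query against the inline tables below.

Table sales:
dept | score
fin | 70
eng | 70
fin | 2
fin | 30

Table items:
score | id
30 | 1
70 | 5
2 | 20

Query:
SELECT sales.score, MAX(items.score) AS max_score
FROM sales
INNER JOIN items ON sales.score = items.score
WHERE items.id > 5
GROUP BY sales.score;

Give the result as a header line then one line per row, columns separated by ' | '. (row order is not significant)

After JOIN items (4 rows):
sales.dept | sales.score | items.score | items.id
fin | 70 | 70 | 5
eng | 70 | 70 | 5
fin | 2 | 2 | 20
fin | 30 | 30 | 1
After WHERE (1 rows):
sales.dept | sales.score | items.score | items.id
fin | 2 | 2 | 20
After GROUP BY (1 rows):
sales.score | max_score
2 | 2

== RESULT ==
sales.score | max_score
2 | 2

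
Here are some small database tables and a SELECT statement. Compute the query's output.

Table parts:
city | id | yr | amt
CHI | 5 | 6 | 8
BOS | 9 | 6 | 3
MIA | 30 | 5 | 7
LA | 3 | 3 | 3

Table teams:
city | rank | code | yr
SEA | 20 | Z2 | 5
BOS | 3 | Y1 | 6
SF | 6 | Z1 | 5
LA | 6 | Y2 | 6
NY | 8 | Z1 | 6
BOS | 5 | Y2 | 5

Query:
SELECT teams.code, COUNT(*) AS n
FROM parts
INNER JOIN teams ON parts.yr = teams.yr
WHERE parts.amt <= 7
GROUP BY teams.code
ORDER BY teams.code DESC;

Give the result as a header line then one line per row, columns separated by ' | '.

== RESULT ==
teams.code | n
Z2 | 1
Z1 | 2
Y2 | 2
Y1 | 1

Derivation:
After JOIN teams (9 rows):
parts.city | parts.id | parts.yr | parts.amt | teams.city | teams.rank | teams.code | teams.yr
CHI | 5 | 6 | 8 | BOS | 3 | Y1 | 6
CHI | 5 | 6 | 8 | LA | 6 | Y2 | 6
CHI | 5 | 6 | 8 | NY | 8 | Z1 | 6
BOS | 9 | 6 | 3 | BOS | 3 | Y1 | 6
BOS | 9 | 6 | 3 | LA | 6 | Y2 | 6
BOS | 9 | 6 | 3 | NY | 8 | Z1 | 6
MIA | 30 | 5 | 7 | SEA | 20 | Z2 | 5
MIA | 30 | 5 | 7 | SF | 6 | Z1 | 5
MIA | 30 | 5 | 7 | BOS | 5 | Y2 | 5
After WHERE (6 rows):
parts.city | parts.id | parts.yr | parts.amt | teams.city | teams.rank | teams.code | teams.yr
BOS | 9 | 6 | 3 | BOS | 3 | Y1 | 6
BOS | 9 | 6 | 3 | LA | 6 | Y2 | 6
BOS | 9 | 6 | 3 | NY | 8 | Z1 | 6
MIA | 30 | 5 | 7 | SEA | 20 | Z2 | 5
MIA | 30 | 5 | 7 | SF | 6 | Z1 | 5
MIA | 30 | 5 | 7 | BOS | 5 | Y2 | 5
After GROUP BY (4 rows):
teams.code | n
Y1 | 1
Y2 | 2
Z1 | 2
Z2 | 1
After ORDER BY (4 rows):
teams.code | n
Z2 | 1
Z1 | 2
Y2 | 2
Y1 | 1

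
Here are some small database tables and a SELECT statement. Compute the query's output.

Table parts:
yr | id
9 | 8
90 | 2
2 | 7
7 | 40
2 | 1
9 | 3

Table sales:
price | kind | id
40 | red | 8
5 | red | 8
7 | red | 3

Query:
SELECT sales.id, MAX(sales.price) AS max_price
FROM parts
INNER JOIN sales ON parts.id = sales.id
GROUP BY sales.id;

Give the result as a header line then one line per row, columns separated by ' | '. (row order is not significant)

After JOIN sales (3 rows):
parts.yr | parts.id | sales.price | sales.kind | sales.id
9 | 8 | 40 | red | 8
9 | 8 | 5 | red | 8
9 | 3 | 7 | red | 3
After GROUP BY (2 rows):
sales.id | max_price
8 | 40
3 | 7

== RESULT ==
sales.id | max_price
8 | 40
3 | 7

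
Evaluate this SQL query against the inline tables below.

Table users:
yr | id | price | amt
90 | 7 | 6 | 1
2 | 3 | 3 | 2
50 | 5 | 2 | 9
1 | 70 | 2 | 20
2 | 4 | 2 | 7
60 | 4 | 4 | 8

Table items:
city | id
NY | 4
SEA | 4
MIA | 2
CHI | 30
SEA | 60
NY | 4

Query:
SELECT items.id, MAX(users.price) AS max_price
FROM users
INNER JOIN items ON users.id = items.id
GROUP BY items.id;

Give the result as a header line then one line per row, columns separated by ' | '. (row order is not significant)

After JOIN items (6 rows):
users.yr | users.id | users.price | users.amt | items.city | items.id
2 | 4 | 2 | 7 | NY | 4
2 | 4 | 2 | 7 | SEA | 4
2 | 4 | 2 | 7 | NY | 4
60 | 4 | 4 | 8 | NY | 4
60 | 4 | 4 | 8 | SEA | 4
60 | 4 | 4 | 8 | NY | 4
After GROUP BY (1 rows):
items.id | max_price
4 | 4

== RESULT ==
items.id | max_price
4 | 4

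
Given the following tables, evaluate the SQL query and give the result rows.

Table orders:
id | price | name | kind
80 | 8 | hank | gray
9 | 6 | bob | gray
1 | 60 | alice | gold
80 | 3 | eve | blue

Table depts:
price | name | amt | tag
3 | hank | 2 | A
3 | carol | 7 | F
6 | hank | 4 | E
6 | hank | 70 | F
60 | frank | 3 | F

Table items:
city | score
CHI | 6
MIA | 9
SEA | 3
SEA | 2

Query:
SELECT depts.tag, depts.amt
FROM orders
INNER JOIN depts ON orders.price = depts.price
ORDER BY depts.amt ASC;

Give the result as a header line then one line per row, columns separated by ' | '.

== RESULT ==
depts.tag | depts.amt
A | 2
F | 3
E | 4
F | 7
F | 70

Derivation:
After JOIN depts (5 rows):
orders.id | orders.price | orders.name | orders.kind | depts.price | depts.name | depts.amt | depts.tag
9 | 6 | bob | gray | 6 | hank | 4 | E
9 | 6 | bob | gray | 6 | hank | 70 | F
1 | 60 | alice | gold | 60 | frank | 3 | F
80 | 3 | eve | blue | 3 | hank | 2 | A
80 | 3 | eve | blue | 3 | carol | 7 | F
After SELECT (5 rows):
depts.tag | depts.amt
E | 4
F | 70
F | 3
A | 2
F | 7
After ORDER BY (5 rows):
depts.tag | depts.amt
A | 2
F | 3
E | 4
F | 7
F | 70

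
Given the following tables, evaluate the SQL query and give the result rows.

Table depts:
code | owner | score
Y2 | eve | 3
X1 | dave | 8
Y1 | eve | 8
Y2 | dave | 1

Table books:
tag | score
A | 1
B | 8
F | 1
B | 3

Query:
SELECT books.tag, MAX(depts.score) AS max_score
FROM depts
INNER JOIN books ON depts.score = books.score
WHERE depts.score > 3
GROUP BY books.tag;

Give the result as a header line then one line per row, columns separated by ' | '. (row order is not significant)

== RESULT ==
books.tag | max_score
B | 8

Derivation:
After JOIN books (5 rows):
depts.code | depts.owner | depts.score | books.tag | books.score
Y2 | eve | 3 | B | 3
X1 | dave | 8 | B | 8
Y1 | eve | 8 | B | 8
Y2 | dave | 1 | A | 1
Y2 | dave | 1 | F | 1
After WHERE (2 rows):
depts.code | depts.owner | depts.score | books.tag | books.score
X1 | dave | 8 | B | 8
Y1 | eve | 8 | B | 8
After GROUP BY (1 rows):
books.tag | max_score
B | 8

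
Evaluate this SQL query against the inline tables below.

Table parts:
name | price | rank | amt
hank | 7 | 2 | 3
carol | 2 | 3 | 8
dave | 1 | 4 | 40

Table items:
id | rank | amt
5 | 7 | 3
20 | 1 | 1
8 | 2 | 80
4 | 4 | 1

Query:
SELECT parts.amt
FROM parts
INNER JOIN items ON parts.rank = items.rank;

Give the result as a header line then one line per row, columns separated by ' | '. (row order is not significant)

== RESULT ==
parts.amt
3
40

Derivation:
After JOIN items (2 rows):
parts.name | parts.price | parts.rank | parts.amt | items.id | items.rank | items.amt
hank | 7 | 2 | 3 | 8 | 2 | 80
dave | 1 | 4 | 40 | 4 | 4 | 1
After SELECT (2 rows):
parts.amt
3
40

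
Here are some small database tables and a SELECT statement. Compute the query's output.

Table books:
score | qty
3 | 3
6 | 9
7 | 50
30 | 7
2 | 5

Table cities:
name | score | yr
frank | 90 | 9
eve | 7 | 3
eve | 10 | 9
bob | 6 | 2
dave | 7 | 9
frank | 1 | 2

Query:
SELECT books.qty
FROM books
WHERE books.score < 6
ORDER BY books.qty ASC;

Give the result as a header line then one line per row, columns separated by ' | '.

After WHERE (2 rows):
books.score | books.qty
3 | 3
2 | 5
After SELECT (2 rows):
books.qty
3
5
After ORDER BY (2 rows):
books.qty
3
5

== RESULT ==
books.qty
3
5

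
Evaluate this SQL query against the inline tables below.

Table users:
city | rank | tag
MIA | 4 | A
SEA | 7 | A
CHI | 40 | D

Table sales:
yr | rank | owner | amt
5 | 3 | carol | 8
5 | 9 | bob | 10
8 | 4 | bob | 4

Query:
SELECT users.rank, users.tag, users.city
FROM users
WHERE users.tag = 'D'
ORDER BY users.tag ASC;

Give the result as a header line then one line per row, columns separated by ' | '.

== RESULT ==
users.rank | users.tag | users.city
40 | D | CHI

Derivation:
After WHERE (1 rows):
users.city | users.rank | users.tag
CHI | 40 | D
After SELECT (1 rows):
users.rank | users.tag | users.city
40 | D | CHI
After ORDER BY (1 rows):
users.rank | users.tag | users.city
40 | D | CHI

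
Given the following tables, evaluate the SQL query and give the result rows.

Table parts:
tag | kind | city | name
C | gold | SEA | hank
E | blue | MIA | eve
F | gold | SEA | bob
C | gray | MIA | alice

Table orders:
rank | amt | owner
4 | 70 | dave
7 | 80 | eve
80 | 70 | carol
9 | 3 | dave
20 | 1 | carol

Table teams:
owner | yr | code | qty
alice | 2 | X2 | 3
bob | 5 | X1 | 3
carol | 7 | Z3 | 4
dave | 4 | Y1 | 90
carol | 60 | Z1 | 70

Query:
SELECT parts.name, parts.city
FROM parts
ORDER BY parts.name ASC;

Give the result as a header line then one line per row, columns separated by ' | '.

== RESULT ==
parts.name | parts.city
alice | MIA
bob | SEA
eve | MIA
hank | SEA

Derivation:
After SELECT (4 rows):
parts.name | parts.city
hank | SEA
eve | MIA
bob | SEA
alice | MIA
After ORDER BY (4 rows):
parts.name | parts.city
alice | MIA
bob | SEA
eve | MIA
hank | SEA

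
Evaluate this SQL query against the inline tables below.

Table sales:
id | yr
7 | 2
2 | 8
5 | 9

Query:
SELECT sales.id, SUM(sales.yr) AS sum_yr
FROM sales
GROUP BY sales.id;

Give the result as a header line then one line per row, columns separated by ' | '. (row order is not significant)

== RESULT ==
sales.id | sum_yr
7 | 2
2 | 8
5 | 9

Derivation:
After GROUP BY (3 rows):
sales.id | sum_yr
7 | 2
2 | 8
5 | 9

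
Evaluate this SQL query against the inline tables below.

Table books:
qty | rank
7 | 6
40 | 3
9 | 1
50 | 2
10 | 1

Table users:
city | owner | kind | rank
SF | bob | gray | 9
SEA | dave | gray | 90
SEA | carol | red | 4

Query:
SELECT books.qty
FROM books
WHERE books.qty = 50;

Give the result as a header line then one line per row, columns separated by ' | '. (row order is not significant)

After WHERE (1 rows):
books.qty | books.rank
50 | 2
After SELECT (1 rows):
books.qty
50

== RESULT ==
books.qty
50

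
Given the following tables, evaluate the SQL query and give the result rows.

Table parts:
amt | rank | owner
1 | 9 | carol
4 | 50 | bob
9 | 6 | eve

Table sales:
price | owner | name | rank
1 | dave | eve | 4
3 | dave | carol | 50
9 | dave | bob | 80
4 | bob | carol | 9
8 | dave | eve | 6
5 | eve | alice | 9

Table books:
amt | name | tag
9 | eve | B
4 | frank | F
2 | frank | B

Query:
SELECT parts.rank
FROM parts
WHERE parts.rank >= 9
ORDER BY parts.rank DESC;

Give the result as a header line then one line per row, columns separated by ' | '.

== RESULT ==
parts.rank
50
9

Derivation:
After WHERE (2 rows):
parts.amt | parts.rank | parts.owner
1 | 9 | carol
4 | 50 | bob
After SELECT (2 rows):
parts.rank
9
50
After ORDER BY (2 rows):
parts.rank
50
9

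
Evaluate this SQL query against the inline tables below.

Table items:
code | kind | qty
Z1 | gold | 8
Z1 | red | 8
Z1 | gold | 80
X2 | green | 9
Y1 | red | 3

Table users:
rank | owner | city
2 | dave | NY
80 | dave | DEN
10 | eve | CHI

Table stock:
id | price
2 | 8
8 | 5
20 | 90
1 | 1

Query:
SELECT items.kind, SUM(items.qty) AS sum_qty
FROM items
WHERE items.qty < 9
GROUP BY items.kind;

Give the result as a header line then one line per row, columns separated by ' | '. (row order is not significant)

== RESULT ==
items.kind | sum_qty
gold | 8
red | 11

Derivation:
After WHERE (3 rows):
items.code | items.kind | items.qty
Z1 | gold | 8
Z1 | red | 8
Y1 | red | 3
After GROUP BY (2 rows):
items.kind | sum_qty
gold | 8
red | 11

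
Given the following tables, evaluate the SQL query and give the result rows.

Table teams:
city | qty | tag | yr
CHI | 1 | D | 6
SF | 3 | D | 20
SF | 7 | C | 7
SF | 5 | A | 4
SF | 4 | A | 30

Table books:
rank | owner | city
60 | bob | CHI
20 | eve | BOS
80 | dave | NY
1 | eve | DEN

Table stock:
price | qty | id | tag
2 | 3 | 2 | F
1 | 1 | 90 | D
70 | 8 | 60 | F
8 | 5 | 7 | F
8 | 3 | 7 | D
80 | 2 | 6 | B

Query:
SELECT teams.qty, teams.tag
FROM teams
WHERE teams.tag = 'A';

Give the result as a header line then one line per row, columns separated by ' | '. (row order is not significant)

After WHERE (2 rows):
teams.city | teams.qty | teams.tag | teams.yr
SF | 5 | A | 4
SF | 4 | A | 30
After SELECT (2 rows):
teams.qty | teams.tag
5 | A
4 | A

== RESULT ==
teams.qty | teams.tag
5 | A
4 | A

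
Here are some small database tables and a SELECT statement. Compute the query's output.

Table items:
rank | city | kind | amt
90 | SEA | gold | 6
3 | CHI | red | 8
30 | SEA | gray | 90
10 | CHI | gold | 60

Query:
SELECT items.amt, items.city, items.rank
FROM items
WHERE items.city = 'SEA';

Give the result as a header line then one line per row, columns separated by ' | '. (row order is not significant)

After WHERE (2 rows):
items.rank | items.city | items.kind | items.amt
90 | SEA | gold | 6
30 | SEA | gray | 90
After SELECT (2 rows):
items.amt | items.city | items.rank
6 | SEA | 90
90 | SEA | 30

== RESULT ==
items.amt | items.city | items.rank
6 | SEA | 90
90 | SEA | 30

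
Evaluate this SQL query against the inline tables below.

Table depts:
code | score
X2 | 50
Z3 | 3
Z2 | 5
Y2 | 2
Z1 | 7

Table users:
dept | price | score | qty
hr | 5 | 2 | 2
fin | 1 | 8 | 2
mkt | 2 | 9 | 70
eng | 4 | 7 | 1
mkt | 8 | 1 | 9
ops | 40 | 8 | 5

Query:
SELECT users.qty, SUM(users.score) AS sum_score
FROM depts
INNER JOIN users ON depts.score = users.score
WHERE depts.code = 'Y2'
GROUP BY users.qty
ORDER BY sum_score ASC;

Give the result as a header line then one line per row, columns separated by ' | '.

== RESULT ==
users.qty | sum_score
2 | 2

Derivation:
After JOIN users (2 rows):
depts.code | depts.score | users.dept | users.price | users.score | users.qty
Y2 | 2 | hr | 5 | 2 | 2
Z1 | 7 | eng | 4 | 7 | 1
After WHERE (1 rows):
depts.code | depts.score | users.dept | users.price | users.score | users.qty
Y2 | 2 | hr | 5 | 2 | 2
After GROUP BY (1 rows):
users.qty | sum_score
2 | 2
After ORDER BY (1 rows):
users.qty | sum_score
2 | 2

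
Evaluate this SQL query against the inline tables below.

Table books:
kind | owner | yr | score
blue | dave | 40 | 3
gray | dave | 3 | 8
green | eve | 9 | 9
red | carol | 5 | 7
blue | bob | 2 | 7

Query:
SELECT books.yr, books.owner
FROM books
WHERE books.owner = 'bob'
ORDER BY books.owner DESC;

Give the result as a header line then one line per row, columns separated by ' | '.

After WHERE (1 rows):
books.kind | books.owner | books.yr | books.score
blue | bob | 2 | 7
After SELECT (1 rows):
books.yr | books.owner
2 | bob
After ORDER BY (1 rows):
books.yr | books.owner
2 | bob

== RESULT ==
books.yr | books.owner
2 | bob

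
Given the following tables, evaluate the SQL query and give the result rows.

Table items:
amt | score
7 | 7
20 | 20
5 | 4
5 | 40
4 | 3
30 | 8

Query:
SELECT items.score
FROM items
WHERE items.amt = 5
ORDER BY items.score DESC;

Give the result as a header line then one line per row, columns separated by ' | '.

After WHERE (2 rows):
items.amt | items.score
5 | 4
5 | 40
After SELECT (2 rows):
items.score
4
40
After ORDER BY (2 rows):
items.score
40
4

== RESULT ==
items.score
40
4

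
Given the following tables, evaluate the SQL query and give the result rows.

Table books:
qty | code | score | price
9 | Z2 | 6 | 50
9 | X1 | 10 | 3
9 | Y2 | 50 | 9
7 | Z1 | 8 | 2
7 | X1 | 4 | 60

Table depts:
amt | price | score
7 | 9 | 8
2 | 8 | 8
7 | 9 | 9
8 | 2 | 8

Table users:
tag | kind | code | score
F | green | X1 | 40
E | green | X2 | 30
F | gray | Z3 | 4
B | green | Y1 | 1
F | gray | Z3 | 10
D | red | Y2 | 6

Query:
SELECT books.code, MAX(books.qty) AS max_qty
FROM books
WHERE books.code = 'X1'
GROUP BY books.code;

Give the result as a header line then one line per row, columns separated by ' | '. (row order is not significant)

After WHERE (2 rows):
books.qty | books.code | books.score | books.price
9 | X1 | 10 | 3
7 | X1 | 4 | 60
After GROUP BY (1 rows):
books.code | max_qty
X1 | 9

== RESULT ==
books.code | max_qty
X1 | 9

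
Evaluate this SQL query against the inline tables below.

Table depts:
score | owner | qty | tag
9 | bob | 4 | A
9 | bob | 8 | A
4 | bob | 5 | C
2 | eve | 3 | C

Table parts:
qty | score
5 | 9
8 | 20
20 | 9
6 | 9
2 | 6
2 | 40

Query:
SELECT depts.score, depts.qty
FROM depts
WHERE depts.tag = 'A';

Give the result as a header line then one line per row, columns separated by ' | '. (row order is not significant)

== RESULT ==
depts.score | depts.qty
9 | 4
9 | 8

Derivation:
After WHERE (2 rows):
depts.score | depts.owner | depts.qty | depts.tag
9 | bob | 4 | A
9 | bob | 8 | A
After SELECT (2 rows):
depts.score | depts.qty
9 | 4
9 | 8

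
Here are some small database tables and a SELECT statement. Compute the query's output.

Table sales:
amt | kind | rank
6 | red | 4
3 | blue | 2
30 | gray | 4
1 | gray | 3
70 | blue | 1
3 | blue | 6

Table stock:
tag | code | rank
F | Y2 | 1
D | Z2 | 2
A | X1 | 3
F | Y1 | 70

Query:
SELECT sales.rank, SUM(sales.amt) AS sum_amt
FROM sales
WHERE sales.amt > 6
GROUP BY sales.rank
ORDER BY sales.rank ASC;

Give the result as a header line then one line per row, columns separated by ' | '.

== RESULT ==
sales.rank | sum_amt
1 | 70
4 | 30

Derivation:
After WHERE (2 rows):
sales.amt | sales.kind | sales.rank
30 | gray | 4
70 | blue | 1
After GROUP BY (2 rows):
sales.rank | sum_amt
4 | 30
1 | 70
After ORDER BY (2 rows):
sales.rank | sum_amt
1 | 70
4 | 30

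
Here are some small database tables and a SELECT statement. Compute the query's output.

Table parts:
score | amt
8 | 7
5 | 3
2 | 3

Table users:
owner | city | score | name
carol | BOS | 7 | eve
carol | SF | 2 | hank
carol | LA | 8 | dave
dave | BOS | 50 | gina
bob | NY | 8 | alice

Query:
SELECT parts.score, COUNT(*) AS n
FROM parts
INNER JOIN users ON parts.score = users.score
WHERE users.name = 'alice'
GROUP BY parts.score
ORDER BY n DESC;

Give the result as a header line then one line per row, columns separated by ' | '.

== RESULT ==
parts.score | n
8 | 1

Derivation:
After JOIN users (3 rows):
parts.score | parts.amt | users.owner | users.city | users.score | users.name
8 | 7 | carol | LA | 8 | dave
8 | 7 | bob | NY | 8 | alice
2 | 3 | carol | SF | 2 | hank
After WHERE (1 rows):
parts.score | parts.amt | users.owner | users.city | users.score | users.name
8 | 7 | bob | NY | 8 | alice
After GROUP BY (1 rows):
parts.score | n
8 | 1
After ORDER BY (1 rows):
parts.score | n
8 | 1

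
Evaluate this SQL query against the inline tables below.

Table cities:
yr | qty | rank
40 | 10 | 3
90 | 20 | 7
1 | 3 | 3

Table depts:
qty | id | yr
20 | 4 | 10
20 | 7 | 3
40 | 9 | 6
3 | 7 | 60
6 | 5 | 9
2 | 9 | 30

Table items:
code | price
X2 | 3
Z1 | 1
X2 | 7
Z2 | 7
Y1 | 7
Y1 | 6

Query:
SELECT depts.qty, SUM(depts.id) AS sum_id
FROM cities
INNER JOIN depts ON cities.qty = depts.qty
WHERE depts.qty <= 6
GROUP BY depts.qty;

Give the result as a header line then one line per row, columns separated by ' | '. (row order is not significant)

== RESULT ==
depts.qty | sum_id
3 | 7

Derivation:
After JOIN depts (3 rows):
cities.yr | cities.qty | cities.rank | depts.qty | depts.id | depts.yr
90 | 20 | 7 | 20 | 4 | 10
90 | 20 | 7 | 20 | 7 | 3
1 | 3 | 3 | 3 | 7 | 60
After WHERE (1 rows):
cities.yr | cities.qty | cities.rank | depts.qty | depts.id | depts.yr
1 | 3 | 3 | 3 | 7 | 60
After GROUP BY (1 rows):
depts.qty | sum_id
3 | 7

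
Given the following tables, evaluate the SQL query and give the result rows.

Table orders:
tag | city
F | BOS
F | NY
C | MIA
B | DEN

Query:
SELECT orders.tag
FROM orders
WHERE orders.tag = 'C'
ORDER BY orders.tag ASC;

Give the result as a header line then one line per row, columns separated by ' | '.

After WHERE (1 rows):
orders.tag | orders.city
C | MIA
After SELECT (1 rows):
orders.tag
C
After ORDER BY (1 rows):
orders.tag
C

== RESULT ==
orders.tag
C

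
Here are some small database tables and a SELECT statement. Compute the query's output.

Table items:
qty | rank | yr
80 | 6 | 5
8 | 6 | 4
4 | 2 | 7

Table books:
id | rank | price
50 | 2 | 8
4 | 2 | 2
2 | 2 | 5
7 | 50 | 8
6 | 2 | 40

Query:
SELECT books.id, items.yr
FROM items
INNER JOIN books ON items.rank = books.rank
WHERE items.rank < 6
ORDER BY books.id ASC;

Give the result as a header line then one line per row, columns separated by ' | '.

== RESULT ==
books.id | items.yr
2 | 7
4 | 7
6 | 7
50 | 7

Derivation:
After JOIN books (4 rows):
items.qty | items.rank | items.yr | books.id | books.rank | books.price
4 | 2 | 7 | 50 | 2 | 8
4 | 2 | 7 | 4 | 2 | 2
4 | 2 | 7 | 2 | 2 | 5
4 | 2 | 7 | 6 | 2 | 40
After WHERE (4 rows):
items.qty | items.rank | items.yr | books.id | books.rank | books.price
4 | 2 | 7 | 50 | 2 | 8
4 | 2 | 7 | 4 | 2 | 2
4 | 2 | 7 | 2 | 2 | 5
4 | 2 | 7 | 6 | 2 | 40
After SELECT (4 rows):
books.id | items.yr
50 | 7
4 | 7
2 | 7
6 | 7
After ORDER BY (4 rows):
books.id | items.yr
2 | 7
4 | 7
6 | 7
50 | 7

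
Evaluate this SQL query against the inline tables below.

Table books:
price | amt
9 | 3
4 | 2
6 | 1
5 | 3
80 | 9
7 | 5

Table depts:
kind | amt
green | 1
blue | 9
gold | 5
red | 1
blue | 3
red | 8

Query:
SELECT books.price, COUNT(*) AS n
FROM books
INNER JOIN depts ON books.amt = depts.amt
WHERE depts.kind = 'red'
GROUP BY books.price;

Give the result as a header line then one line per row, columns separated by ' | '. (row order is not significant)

== RESULT ==
books.price | n
6 | 1

Derivation:
After JOIN depts (6 rows):
books.price | books.amt | depts.kind | depts.amt
9 | 3 | blue | 3
6 | 1 | green | 1
6 | 1 | red | 1
5 | 3 | blue | 3
80 | 9 | blue | 9
7 | 5 | gold | 5
After WHERE (1 rows):
books.price | books.amt | depts.kind | depts.amt
6 | 1 | red | 1
After GROUP BY (1 rows):
books.price | n
6 | 1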